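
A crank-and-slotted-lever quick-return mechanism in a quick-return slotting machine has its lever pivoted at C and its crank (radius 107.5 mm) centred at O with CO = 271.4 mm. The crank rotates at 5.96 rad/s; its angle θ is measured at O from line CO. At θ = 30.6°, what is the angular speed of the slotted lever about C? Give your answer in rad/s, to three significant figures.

ω = 5.96 rad/s
Crank pin A relative to C: A = (d + r cosθ, r sinθ); lever angle φ = atan2(r sinθ, d + r cosθ).
Differentiating tanφ: φ̇ = rω(d cosθ + r)/(d² + r² + 2dr cosθ).
d² + r² + 2dr cosθ = |CA|² = 0.135439 m²;  d cosθ + r = +0.34111 m.
|ω_lever| = |0.1075·5.96·+0.34111| / 0.135439 = 1.6136 rad/s.

1.61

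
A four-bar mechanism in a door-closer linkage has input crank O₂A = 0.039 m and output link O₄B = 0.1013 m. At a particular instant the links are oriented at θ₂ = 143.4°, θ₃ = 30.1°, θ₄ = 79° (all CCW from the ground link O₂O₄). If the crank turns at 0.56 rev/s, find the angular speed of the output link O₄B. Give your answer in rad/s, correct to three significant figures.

1.65

ω₂ = 3.519 rad/s (from 0.56 rev/s).
Differentiating the loop-closure r₂e^{iθ₂}+r₃e^{iθ₃}=r₁+r₄e^{iθ₄} gives r₂ω₂e^{iθ₂}+r₃ω₃e^{iθ₃}=r₄ω₄e^{iθ₄}.
Eliminating the other unknown: ω₄ = r₂ω₂ sin(θ₂−θ₃) / [r₄ sin(θ₄−θ₃)].
Numerator sine = +0.91845; denominator sine = +0.75356.
Result = 0.039·3.519·(+0.91845) / (0.1013·(+0.75356)) = +1.651 rad/s; magnitude 1.651 rad/s.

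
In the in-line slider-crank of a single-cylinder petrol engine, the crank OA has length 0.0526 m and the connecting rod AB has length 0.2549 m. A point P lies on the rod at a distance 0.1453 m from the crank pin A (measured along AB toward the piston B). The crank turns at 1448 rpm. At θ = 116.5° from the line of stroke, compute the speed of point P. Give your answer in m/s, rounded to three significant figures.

6.93

ω = 151.6 rad/s.  Crank-pin speed |V_A| = rω = 7.976 m/s, perpendicular to OA.
Rod angle: sinφ = −(r/L) sinθ ⇒ φ = -10.642°; ω_rod = −rω cosθ/√(L²−r²sin²θ) = +14.206 rad/s.
V_P = V_A + ω_rod × AP, with AP = 0.1453 m along the rod.
Components: V_Px = −rω sinθ − a·ω_rod·sinφ = -6.7568 m/s;  V_Py = rω cosθ + a·ω_rod·cosφ = -1.5302 m/s.
|V_P| = √(V_Px² + V_Py²) = 6.9279 m/s.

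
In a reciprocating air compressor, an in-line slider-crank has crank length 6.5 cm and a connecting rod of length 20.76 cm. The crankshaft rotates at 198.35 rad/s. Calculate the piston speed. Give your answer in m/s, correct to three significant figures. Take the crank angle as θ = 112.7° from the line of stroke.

ω = 198.3 rad/s
For an in-line slider-crank, x = r cosθ + √(L² − r² sin²θ), so v = −rω sinθ·[1 + r cosθ/√(L² − r² sin²θ)].
With r = 0.065 m, L = 0.2076 m, θ = 112.7°: √(L² − r² sin²θ) = 0.19875 m.
v = −0.065·198.3·0.92254·[1 + 0.065·-0.38591/0.19875] = -10.393 m/s.
|v| = 10.393 m/s.

10.4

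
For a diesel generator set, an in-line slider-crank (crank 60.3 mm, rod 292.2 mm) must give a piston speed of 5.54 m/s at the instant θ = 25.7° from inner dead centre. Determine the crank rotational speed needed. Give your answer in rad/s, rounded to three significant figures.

179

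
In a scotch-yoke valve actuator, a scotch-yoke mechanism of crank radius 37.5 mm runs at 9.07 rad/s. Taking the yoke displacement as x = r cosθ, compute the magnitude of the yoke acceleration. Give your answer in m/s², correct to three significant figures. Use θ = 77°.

0.694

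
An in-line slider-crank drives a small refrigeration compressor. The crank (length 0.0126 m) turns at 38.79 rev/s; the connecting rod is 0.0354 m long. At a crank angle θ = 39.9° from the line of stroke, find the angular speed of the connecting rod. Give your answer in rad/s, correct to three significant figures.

68.4

ω = 243.7 rad/s (converted from 38.79 rev/s).
The rod makes angle φ with the slider axis where L sinφ = r sinθ; differentiating, L cosφ·φ̇ = r ω cosθ.
L cosφ = √(L² − r² sin²θ) = 0.034465 m.
|ω_rod| = r ω |cosθ| / √(L² − r² sin²θ) = 0.0126·243.7·0.76717/0.034465 = 68.357 rad/s.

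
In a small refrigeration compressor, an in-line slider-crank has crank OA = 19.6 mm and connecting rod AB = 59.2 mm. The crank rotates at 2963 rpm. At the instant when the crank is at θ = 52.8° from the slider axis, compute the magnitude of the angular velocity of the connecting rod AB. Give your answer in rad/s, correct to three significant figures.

ω = 310.3 rad/s (converted from 2963 rpm).
The rod makes angle φ with the slider axis where L sinφ = r sinθ; differentiating, L cosφ·φ̇ = r ω cosθ.
L cosφ = √(L² − r² sin²θ) = 0.057104 m.
|ω_rod| = r ω |cosθ| / √(L² − r² sin²θ) = 0.0196·310.3·0.60460/0.057104 = 64.389 rad/s.

64.4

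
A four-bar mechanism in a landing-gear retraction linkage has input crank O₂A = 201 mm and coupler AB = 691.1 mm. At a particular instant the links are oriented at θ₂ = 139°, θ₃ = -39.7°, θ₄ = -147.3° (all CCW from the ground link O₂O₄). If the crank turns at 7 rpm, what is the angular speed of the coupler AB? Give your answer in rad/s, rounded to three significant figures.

0.215

ω₂ = 0.733 rad/s (from 7 rpm).
Differentiating the loop-closure r₂e^{iθ₂}+r₃e^{iθ₃}=r₁+r₄e^{iθ₄} gives r₂ω₂e^{iθ₂}+r₃ω₃e^{iθ₃}=r₄ω₄e^{iθ₄}.
Eliminating the other unknown: ω₃ = r₂ω₂ sin(θ₄−θ₂) / [r₃ sin(θ₃−θ₄)].
Numerator sine = +0.95981; denominator sine = +0.95319.
Result = 0.201·0.733·(+0.95981) / (0.6911·(+0.95319)) = +0.21468 rad/s; magnitude 0.21468 rad/s.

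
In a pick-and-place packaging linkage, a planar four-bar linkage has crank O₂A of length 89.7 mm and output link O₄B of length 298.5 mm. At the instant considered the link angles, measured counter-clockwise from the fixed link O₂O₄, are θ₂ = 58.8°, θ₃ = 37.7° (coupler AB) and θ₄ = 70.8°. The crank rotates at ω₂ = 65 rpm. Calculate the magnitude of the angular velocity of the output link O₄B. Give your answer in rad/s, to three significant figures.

ω₂ = 6.807 rad/s (from 65 rpm).
Differentiating the loop-closure r₂e^{iθ₂}+r₃e^{iθ₃}=r₁+r₄e^{iθ₄} gives r₂ω₂e^{iθ₂}+r₃ω₃e^{iθ₃}=r₄ω₄e^{iθ₄}.
Eliminating the other unknown: ω₄ = r₂ω₂ sin(θ₂−θ₃) / [r₄ sin(θ₄−θ₃)].
Numerator sine = +0.36000; denominator sine = +0.54610.
Result = 0.0897·6.807·(+0.36000) / (0.2985·(+0.54610)) = +1.3484 rad/s; magnitude 1.3484 rad/s.

1.35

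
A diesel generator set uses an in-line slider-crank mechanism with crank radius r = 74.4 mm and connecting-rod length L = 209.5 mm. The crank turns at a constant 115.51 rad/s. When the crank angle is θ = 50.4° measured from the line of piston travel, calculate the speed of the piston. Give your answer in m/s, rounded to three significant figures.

8.18

ω = 115.5 rad/s
For an in-line slider-crank, x = r cosθ + √(L² − r² sin²θ), so v = −rω sinθ·[1 + r cosθ/√(L² − r² sin²θ)].
With r = 0.0744 m, L = 0.2095 m, θ = 50.4°: √(L² − r² sin²θ) = 0.2015 m.
v = −0.0744·115.5·0.77051·[1 + 0.0744·0.63742/0.2015] = -8.1802 m/s.
|v| = 8.1802 m/s.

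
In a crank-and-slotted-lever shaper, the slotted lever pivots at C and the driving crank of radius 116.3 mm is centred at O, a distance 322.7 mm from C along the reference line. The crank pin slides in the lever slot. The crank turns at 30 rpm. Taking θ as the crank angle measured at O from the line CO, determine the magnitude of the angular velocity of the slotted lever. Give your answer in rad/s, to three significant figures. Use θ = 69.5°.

0.582

ω = 3.142 rad/s (from 30 rpm).
Crank pin A relative to C: A = (d + r cosθ, r sinθ); lever angle φ = atan2(r sinθ, d + r cosθ).
Differentiating tanφ: φ̇ = rω(d cosθ + r)/(d² + r² + 2dr cosθ).
d² + r² + 2dr cosθ = |CA|² = 0.143948 m²;  d cosθ + r = +0.22931 m.
|ω_lever| = |0.1163·3.142·+0.22931| / 0.143948 = 0.58204 rad/s.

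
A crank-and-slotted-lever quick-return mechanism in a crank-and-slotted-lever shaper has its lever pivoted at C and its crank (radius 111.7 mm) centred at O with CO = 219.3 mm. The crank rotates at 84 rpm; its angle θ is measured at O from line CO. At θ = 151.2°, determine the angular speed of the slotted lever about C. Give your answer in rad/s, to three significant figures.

4.48

ω = 8.796 rad/s (from 84 rpm).
Crank pin A relative to C: A = (d + r cosθ, r sinθ); lever angle φ = atan2(r sinθ, d + r cosθ).
Differentiating tanφ: φ̇ = rω(d cosθ + r)/(d² + r² + 2dr cosθ).
d² + r² + 2dr cosθ = |CA|² = 0.0176377 m²;  d cosθ + r = -0.080474 m.
|ω_lever| = |0.1117·8.796·-0.080474| / 0.0176377 = 4.4831 rad/s.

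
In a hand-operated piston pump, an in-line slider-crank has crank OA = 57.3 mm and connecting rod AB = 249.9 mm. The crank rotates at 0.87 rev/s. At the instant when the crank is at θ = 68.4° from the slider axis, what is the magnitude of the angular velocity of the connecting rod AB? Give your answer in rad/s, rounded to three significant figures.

0.472

ω = 5.466 rad/s (converted from 0.87 rev/s).
The rod makes angle φ with the slider axis where L sinφ = r sinθ; differentiating, L cosφ·φ̇ = r ω cosθ.
L cosφ = √(L² − r² sin²θ) = 0.24415 m.
|ω_rod| = r ω |cosθ| / √(L² − r² sin²θ) = 0.0573·5.466·0.36812/0.24415 = 0.47226 rad/s.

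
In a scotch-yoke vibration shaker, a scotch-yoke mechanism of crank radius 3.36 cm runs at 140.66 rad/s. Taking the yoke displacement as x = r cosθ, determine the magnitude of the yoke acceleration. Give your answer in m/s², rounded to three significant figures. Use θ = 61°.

ω = 140.7 rad/s
x = r cosθ ⇒ ẍ = −rω² cosθ (ω constant).
|a| = rω²|cosθ| = 0.0336·(140.7)²·|cos 61°| = 322.29 m/s².

322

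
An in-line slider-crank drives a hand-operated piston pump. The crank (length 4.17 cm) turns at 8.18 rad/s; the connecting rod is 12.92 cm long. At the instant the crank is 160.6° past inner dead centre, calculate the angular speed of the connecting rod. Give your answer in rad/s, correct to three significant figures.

ω = 8.18 rad/s
The rod makes angle φ with the slider axis where L sinφ = r sinθ; differentiating, L cosφ·φ̇ = r ω cosθ.
L cosφ = √(L² − r² sin²θ) = 0.12846 m.
|ω_rod| = r ω |cosθ| / √(L² − r² sin²θ) = 0.0417·8.18·0.94322/0.12846 = 2.5047 rad/s.

2.50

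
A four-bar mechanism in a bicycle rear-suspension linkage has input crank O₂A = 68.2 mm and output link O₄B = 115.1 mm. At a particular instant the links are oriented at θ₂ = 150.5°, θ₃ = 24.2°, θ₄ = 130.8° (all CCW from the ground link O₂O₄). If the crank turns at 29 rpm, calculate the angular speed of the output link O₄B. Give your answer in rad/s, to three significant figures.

ω₂ = 3.037 rad/s (from 29 rpm).
Differentiating the loop-closure r₂e^{iθ₂}+r₃e^{iθ₃}=r₁+r₄e^{iθ₄} gives r₂ω₂e^{iθ₂}+r₃ω₃e^{iθ₃}=r₄ω₄e^{iθ₄}.
Eliminating the other unknown: ω₄ = r₂ω₂ sin(θ₂−θ₃) / [r₄ sin(θ₄−θ₃)].
Numerator sine = +0.80593; denominator sine = +0.95832.
Result = 0.0682·3.037·(+0.80593) / (0.1151·(+0.95832)) = +1.5133 rad/s; magnitude 1.5133 rad/s.

1.51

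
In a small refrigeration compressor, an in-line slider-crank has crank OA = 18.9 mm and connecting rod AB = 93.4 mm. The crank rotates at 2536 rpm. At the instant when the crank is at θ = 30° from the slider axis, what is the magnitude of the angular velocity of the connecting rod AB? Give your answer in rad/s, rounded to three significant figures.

ω = 265.6 rad/s (converted from 2536 rpm).
The rod makes angle φ with the slider axis where L sinφ = r sinθ; differentiating, L cosφ·φ̇ = r ω cosθ.
L cosφ = √(L² − r² sin²θ) = 0.092921 m.
|ω_rod| = r ω |cosθ| / √(L² − r² sin²θ) = 0.0189·265.6·0.86603/0.092921 = 46.78 rad/s.

46.8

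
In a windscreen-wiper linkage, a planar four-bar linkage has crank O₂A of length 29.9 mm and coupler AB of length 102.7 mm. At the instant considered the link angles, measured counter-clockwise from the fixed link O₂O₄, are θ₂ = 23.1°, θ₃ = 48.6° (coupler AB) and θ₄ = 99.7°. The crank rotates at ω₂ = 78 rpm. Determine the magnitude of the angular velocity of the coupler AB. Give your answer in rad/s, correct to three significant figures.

2.97

ω₂ = 8.168 rad/s (from 78 rpm).
Differentiating the loop-closure r₂e^{iθ₂}+r₃e^{iθ₃}=r₁+r₄e^{iθ₄} gives r₂ω₂e^{iθ₂}+r₃ω₃e^{iθ₃}=r₄ω₄e^{iθ₄}.
Eliminating the other unknown: ω₃ = r₂ω₂ sin(θ₄−θ₂) / [r₃ sin(θ₃−θ₄)].
Numerator sine = +0.97278; denominator sine = -0.77824.
Result = 0.0299·8.168·(+0.97278) / (0.1027·(-0.77824)) = -2.9725 rad/s; magnitude 2.9725 rad/s.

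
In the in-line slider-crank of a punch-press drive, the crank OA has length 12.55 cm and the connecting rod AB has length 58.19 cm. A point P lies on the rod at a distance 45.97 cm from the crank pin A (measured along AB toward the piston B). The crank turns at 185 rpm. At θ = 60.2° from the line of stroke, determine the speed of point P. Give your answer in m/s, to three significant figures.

ω = 19.37 rad/s.  Crank-pin speed |V_A| = rω = 2.4313 m/s, perpendicular to OA.
Rod angle: sinφ = −(r/L) sinθ ⇒ φ = -10.787°; ω_rod = −rω cosθ/√(L²−r²sin²θ) = -2.1138 rad/s.
V_P = V_A + ω_rod × AP, with AP = 0.4597 m along the rod.
Components: V_Px = −rω sinθ − a·ω_rod·sinφ = -2.2917 m/s;  V_Py = rω cosθ + a·ω_rod·cosφ = +0.25375 m/s.
|V_P| = √(V_Px² + V_Py²) = 2.3057 m/s.

2.31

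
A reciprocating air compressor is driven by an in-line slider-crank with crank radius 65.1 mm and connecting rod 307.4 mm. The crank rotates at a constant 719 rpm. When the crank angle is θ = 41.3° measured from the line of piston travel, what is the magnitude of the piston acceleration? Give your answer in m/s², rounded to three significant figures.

ω = 2π·719/60 = 75.29 rad/s
x(θ) = r cosθ + √(L² − r² sin²θ); with ω constant, a = ω²·d²x/dθ².
d²x/dθ² = −r cosθ − r²(cos2θ)/√u − r⁴ sin²2θ/(4u^{3/2}),  u = L² − r² sin²θ = 0.0926487 m².
Substituting r = 0.0651 m, L = 0.3074 m, θ = 41.3°: d²x/dθ² = -0.050857 m.
a = ω²·d²x/dθ² = (75.29)²·(-0.050857) = -288.31 m/s²;  |a| = 288.31 m/s².

288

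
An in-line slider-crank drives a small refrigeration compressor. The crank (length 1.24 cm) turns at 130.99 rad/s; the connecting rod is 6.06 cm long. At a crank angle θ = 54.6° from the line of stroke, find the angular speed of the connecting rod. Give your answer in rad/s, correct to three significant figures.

15.7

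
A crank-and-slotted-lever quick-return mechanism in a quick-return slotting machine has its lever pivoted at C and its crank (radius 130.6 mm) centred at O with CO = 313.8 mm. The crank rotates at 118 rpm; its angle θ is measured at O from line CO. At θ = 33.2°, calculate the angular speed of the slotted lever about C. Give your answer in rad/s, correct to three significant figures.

3.45

ω = 12.36 rad/s (from 118 rpm).
Crank pin A relative to C: A = (d + r cosθ, r sinθ); lever angle φ = atan2(r sinθ, d + r cosθ).
Differentiating tanφ: φ̇ = rω(d cosθ + r)/(d² + r² + 2dr cosθ).
d² + r² + 2dr cosθ = |CA|² = 0.184112 m²;  d cosθ + r = +0.39318 m.
|ω_lever| = |0.1306·12.36·+0.39318| / 0.184112 = 3.4464 rad/s.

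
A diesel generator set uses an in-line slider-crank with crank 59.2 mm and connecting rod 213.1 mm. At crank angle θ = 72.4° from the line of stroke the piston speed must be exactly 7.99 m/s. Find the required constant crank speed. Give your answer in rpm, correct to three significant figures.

1240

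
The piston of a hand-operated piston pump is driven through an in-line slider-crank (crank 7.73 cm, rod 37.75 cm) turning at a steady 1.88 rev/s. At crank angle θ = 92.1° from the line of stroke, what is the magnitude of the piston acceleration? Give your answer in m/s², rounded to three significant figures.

ω = 2π·1.88 = 11.81 rad/s
x(θ) = r cosθ + √(L² − r² sin²θ); with ω constant, a = ω²·d²x/dθ².
d²x/dθ² = −r cosθ − r²(cos2θ)/√u − r⁴ sin²2θ/(4u^{3/2}),  u = L² − r² sin²θ = 0.136539 m².
Substituting r = 0.0773 m, L = 0.3775 m, θ = 92.1°: d²x/dθ² = +0.018959 m.
a = ω²·d²x/dθ² = (11.81)²·(+0.018959) = +2.6454 m/s²;  |a| = 2.6454 m/s².

2.65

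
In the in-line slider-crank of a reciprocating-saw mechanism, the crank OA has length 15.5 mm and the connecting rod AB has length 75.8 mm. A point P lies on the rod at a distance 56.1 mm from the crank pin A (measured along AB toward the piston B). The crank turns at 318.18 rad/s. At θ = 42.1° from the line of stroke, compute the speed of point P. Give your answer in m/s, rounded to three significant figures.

ω = 318.2 rad/s.  Crank-pin speed |V_A| = rω = 4.9318 m/s, perpendicular to OA.
Rod angle: sinφ = −(r/L) sinθ ⇒ φ = -7.880°; ω_rod = −rω cosθ/√(L²−r²sin²θ) = -48.735 rad/s.
V_P = V_A + ω_rod × AP, with AP = 0.0561 m along the rod.
Components: V_Px = −rω sinθ − a·ω_rod·sinφ = -3.6812 m/s;  V_Py = rω cosθ + a·ω_rod·cosφ = +0.95102 m/s.
|V_P| = √(V_Px² + V_Py²) = 3.8021 m/s.

3.80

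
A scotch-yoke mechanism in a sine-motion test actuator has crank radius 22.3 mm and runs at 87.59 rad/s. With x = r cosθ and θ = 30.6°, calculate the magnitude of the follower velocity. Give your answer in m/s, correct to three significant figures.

0.994

ω = 87.59 rad/s
x = r cosθ ⇒ ẋ = −rω sinθ.
|v| = rω|sinθ| = 0.0223·87.59·|sin 30.6°| = 0.99429 m/s.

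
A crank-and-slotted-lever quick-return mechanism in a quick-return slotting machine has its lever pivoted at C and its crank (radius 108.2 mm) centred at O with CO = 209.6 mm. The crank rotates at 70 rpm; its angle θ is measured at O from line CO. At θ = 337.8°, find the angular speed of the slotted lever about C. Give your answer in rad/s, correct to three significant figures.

2.46

ω = 7.33 rad/s (from 70 rpm).
Crank pin A relative to C: A = (d + r cosθ, r sinθ); lever angle φ = atan2(r sinθ, d + r cosθ).
Differentiating tanφ: φ̇ = rω(d cosθ + r)/(d² + r² + 2dr cosθ).
d² + r² + 2dr cosθ = |CA|² = 0.0976345 m²;  d cosθ + r = +0.30226 m.
|ω_lever| = |0.1082·7.33·+0.30226| / 0.0976345 = 2.4555 rad/s.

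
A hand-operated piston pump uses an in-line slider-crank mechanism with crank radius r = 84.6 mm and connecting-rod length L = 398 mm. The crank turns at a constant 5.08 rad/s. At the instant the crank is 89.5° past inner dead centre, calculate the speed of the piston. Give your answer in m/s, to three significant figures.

ω = 5.08 rad/s
For an in-line slider-crank, x = r cosθ + √(L² − r² sin²θ), so v = −rω sinθ·[1 + r cosθ/√(L² − r² sin²θ)].
With r = 0.0846 m, L = 0.398 m, θ = 89.5°: √(L² − r² sin²θ) = 0.38891 m.
v = −0.0846·5.08·0.99996·[1 + 0.0846·0.00873/0.38891] = -0.43057 m/s.
|v| = 0.43057 m/s.

0.431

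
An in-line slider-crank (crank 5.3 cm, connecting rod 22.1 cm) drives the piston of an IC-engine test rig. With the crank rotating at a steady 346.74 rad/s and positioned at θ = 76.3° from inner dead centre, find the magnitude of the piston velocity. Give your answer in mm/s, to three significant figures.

18900

ω = 346.7 rad/s
For an in-line slider-crank, x = r cosθ + √(L² − r² sin²θ), so v = −rω sinθ·[1 + r cosθ/√(L² − r² sin²θ)].
With r = 0.053 m, L = 0.221 m, θ = 76.3°: √(L² − r² sin²θ) = 0.21492 m.
v = −0.053·346.7·0.97155·[1 + 0.053·0.23684/0.21492] = -18.897 m/s.
|v| = 18.897 m/s = 18897 mm/s.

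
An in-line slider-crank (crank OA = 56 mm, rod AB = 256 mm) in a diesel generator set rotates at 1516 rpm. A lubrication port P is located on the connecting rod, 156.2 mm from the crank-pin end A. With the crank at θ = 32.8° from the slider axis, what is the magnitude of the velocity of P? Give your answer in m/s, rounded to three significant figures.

6.10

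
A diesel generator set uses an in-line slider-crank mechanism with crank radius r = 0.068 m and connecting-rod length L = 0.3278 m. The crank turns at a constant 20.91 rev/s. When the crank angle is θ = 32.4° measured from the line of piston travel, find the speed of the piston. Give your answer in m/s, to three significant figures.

5.63

ω = 2π·20.9 = 131.4 rad/s
For an in-line slider-crank, x = r cosθ + √(L² − r² sin²θ), so v = −rω sinθ·[1 + r cosθ/√(L² − r² sin²θ)].
With r = 0.068 m, L = 0.3278 m, θ = 32.4°: √(L² − r² sin²θ) = 0.32577 m.
v = −0.068·131.4·0.53583·[1 + 0.068·0.84433/0.32577] = -5.6307 m/s.
|v| = 5.6307 m/s.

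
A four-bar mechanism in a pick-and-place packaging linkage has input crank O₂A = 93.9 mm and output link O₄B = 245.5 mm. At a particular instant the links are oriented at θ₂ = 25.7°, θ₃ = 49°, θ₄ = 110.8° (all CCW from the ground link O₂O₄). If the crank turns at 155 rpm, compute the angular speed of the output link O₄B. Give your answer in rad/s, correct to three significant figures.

2.79

ω₂ = 16.23 rad/s (from 155 rpm).
Differentiating the loop-closure r₂e^{iθ₂}+r₃e^{iθ₃}=r₁+r₄e^{iθ₄} gives r₂ω₂e^{iθ₂}+r₃ω₃e^{iθ₃}=r₄ω₄e^{iθ₄}.
Eliminating the other unknown: ω₄ = r₂ω₂ sin(θ₂−θ₃) / [r₄ sin(θ₄−θ₃)].
Numerator sine = -0.39555; denominator sine = +0.88130.
Result = 0.0939·16.23·(-0.39555) / (0.2455·(+0.88130)) = -2.7864 rad/s; magnitude 2.7864 rad/s.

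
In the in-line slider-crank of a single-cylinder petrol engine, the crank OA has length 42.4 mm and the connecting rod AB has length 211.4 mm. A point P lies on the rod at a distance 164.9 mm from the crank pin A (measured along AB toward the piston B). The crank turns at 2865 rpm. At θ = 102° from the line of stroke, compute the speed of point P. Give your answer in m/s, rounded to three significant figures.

ω = 300 rad/s.  Crank-pin speed |V_A| = rω = 12.721 m/s, perpendicular to OA.
Rod angle: sinφ = −(r/L) sinθ ⇒ φ = -11.314°; ω_rod = −rω cosθ/√(L²−r²sin²θ) = +12.759 rad/s.
V_P = V_A + ω_rod × AP, with AP = 0.1649 m along the rod.
Components: V_Px = −rω sinθ − a·ω_rod·sinφ = -12.03 m/s;  V_Py = rω cosθ + a·ω_rod·cosφ = -0.58176 m/s.
|V_P| = √(V_Px² + V_Py²) = 12.044 m/s.

12.0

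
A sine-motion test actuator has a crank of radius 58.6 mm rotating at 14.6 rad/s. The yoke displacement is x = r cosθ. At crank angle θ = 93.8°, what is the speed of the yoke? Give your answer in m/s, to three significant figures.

ω = 14.6 rad/s
x = r cosθ ⇒ ẋ = −rω sinθ.
|v| = rω|sinθ| = 0.0586·14.6·|sin 93.8°| = 0.85368 m/s.

0.854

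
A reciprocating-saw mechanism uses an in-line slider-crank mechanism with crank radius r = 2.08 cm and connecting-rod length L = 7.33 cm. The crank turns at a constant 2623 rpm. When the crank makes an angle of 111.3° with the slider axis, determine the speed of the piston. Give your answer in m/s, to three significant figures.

4.75

ω = 2π·2623/60 = 274.7 rad/s
For an in-line slider-crank, x = r cosθ + √(L² − r² sin²θ), so v = −rω sinθ·[1 + r cosθ/√(L² − r² sin²θ)].
With r = 0.0208 m, L = 0.0733 m, θ = 111.3°: √(L² − r² sin²θ) = 0.070692 m.
v = −0.0208·274.7·0.93169·[1 + 0.0208·-0.36325/0.070692] = -4.7541 m/s.
|v| = 4.7541 m/s.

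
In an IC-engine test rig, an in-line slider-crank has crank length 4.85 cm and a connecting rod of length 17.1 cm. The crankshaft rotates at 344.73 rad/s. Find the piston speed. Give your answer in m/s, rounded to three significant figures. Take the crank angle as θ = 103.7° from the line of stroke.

ω = 344.7 rad/s
For an in-line slider-crank, x = r cosθ + √(L² − r² sin²θ), so v = −rω sinθ·[1 + r cosθ/√(L² − r² sin²θ)].
With r = 0.0485 m, L = 0.171 m, θ = 103.7°: √(L² − r² sin²θ) = 0.16438 m.
v = −0.0485·344.7·0.97155·[1 + 0.0485·-0.23684/0.16438] = -15.109 m/s.
|v| = 15.109 m/s.

15.1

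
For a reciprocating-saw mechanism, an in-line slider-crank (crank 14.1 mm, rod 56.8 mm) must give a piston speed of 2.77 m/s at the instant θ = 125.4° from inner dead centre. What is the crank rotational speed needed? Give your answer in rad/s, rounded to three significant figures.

For an in-line slider-crank, |v_piston| = rω|sinθ|·[1 + r cosθ/√(L² − r² sin²θ)].
With r = 0.0141 m, L = 0.0568 m, θ = 125.4°: the bracketed kinematic factor |dx/dθ| = 0.0098056 m.
ω = v/|dx/dθ| = 2.77/0.0098056 = 282.49 rad/s.

282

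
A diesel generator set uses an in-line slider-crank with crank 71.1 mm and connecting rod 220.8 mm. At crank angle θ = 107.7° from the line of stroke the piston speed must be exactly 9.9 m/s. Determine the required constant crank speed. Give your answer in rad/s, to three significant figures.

For an in-line slider-crank, |v_piston| = rω|sinθ|·[1 + r cosθ/√(L² − r² sin²θ)].
With r = 0.0711 m, L = 0.2208 m, θ = 107.7°: the bracketed kinematic factor |dx/dθ| = 0.060767 m.
ω = v/|dx/dθ| = 9.9/0.060767 = 162.92 rad/s.

163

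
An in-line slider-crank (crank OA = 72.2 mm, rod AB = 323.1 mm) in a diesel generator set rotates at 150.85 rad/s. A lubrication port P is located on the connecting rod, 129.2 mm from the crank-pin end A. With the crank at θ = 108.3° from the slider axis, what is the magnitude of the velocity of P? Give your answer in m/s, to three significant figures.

10.3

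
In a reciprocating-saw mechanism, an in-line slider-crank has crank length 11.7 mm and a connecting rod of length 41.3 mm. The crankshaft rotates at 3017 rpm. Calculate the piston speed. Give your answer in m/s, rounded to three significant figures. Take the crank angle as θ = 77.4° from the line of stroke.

3.84

ω = 2π·3017/60 = 315.9 rad/s
For an in-line slider-crank, x = r cosθ + √(L² − r² sin²θ), so v = −rω sinθ·[1 + r cosθ/√(L² − r² sin²θ)].
With r = 0.0117 m, L = 0.0413 m, θ = 77.4°: √(L² − r² sin²θ) = 0.03969 m.
v = −0.0117·315.9·0.97592·[1 + 0.0117·0.21814/0.03969] = -3.8394 m/s.
|v| = 3.8394 m/s.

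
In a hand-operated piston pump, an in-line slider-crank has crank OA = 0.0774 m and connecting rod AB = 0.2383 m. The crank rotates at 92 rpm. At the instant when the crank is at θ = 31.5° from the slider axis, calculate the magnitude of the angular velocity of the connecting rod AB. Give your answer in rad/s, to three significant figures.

2.71

ω = 9.634 rad/s (converted from 92 rpm).
The rod makes angle φ with the slider axis where L sinφ = r sinθ; differentiating, L cosφ·φ̇ = r ω cosθ.
L cosφ = √(L² − r² sin²θ) = 0.23484 m.
|ω_rod| = r ω |cosθ| / √(L² − r² sin²θ) = 0.0774·9.634·0.85264/0.23484 = 2.7074 rad/s.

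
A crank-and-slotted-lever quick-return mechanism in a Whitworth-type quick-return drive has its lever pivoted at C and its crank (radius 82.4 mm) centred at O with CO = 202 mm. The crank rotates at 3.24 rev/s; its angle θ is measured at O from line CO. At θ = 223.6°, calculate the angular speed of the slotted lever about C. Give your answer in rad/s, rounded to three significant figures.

ω = 20.36 rad/s (from 3.24 rev/s).
Crank pin A relative to C: A = (d + r cosθ, r sinθ); lever angle φ = atan2(r sinθ, d + r cosθ).
Differentiating tanφ: φ̇ = rω(d cosθ + r)/(d² + r² + 2dr cosθ).
d² + r² + 2dr cosθ = |CA|² = 0.0234864 m²;  d cosθ + r = -0.063883 m.
|ω_lever| = |0.0824·20.36·-0.063883| / 0.0234864 = 4.5627 rad/s.

4.56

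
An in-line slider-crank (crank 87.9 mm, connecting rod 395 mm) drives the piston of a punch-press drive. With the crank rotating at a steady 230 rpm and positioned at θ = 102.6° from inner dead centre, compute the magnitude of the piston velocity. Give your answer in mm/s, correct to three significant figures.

ω = 2π·230/60 = 24.09 rad/s
For an in-line slider-crank, x = r cosθ + √(L² − r² sin²θ), so v = −rω sinθ·[1 + r cosθ/√(L² − r² sin²θ)].
With r = 0.0879 m, L = 0.395 m, θ = 102.6°: √(L² − r² sin²θ) = 0.38557 m.
v = −0.0879·24.09·0.97592·[1 + 0.0879·-0.21814/0.38557] = -1.9634 m/s.
|v| = 1.9634 m/s = 1963.4 mm/s.

1960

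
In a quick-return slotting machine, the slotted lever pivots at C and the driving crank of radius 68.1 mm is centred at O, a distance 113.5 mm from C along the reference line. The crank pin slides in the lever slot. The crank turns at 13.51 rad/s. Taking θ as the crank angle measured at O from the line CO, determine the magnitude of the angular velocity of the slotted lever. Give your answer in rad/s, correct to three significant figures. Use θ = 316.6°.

4.82

ω = 13.51 rad/s
Crank pin A relative to C: A = (d + r cosθ, r sinθ); lever angle φ = atan2(r sinθ, d + r cosθ).
Differentiating tanφ: φ̇ = rω(d cosθ + r)/(d² + r² + 2dr cosθ).
d² + r² + 2dr cosθ = |CA|² = 0.0287518 m²;  d cosθ + r = +0.15057 m.
|ω_lever| = |0.0681·13.51·+0.15057| / 0.0287518 = 4.818 rad/s.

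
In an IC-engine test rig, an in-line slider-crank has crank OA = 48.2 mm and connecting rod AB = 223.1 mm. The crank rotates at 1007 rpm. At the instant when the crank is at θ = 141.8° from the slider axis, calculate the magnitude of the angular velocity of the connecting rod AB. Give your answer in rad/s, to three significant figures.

18.1

ω = 105.5 rad/s (converted from 1007 rpm).
The rod makes angle φ with the slider axis where L sinφ = r sinθ; differentiating, L cosφ·φ̇ = r ω cosθ.
L cosφ = √(L² − r² sin²θ) = 0.2211 m.
|ω_rod| = r ω |cosθ| / √(L² − r² sin²θ) = 0.0482·105.5·0.78586/0.2211 = 18.066 rad/s.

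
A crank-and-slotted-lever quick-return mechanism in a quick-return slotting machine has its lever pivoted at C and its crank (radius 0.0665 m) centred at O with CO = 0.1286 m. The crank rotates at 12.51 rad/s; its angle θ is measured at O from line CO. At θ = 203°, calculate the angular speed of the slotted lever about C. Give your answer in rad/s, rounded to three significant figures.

ω = 12.51 rad/s
Crank pin A relative to C: A = (d + r cosθ, r sinθ); lever angle φ = atan2(r sinθ, d + r cosθ).
Differentiating tanφ: φ̇ = rω(d cosθ + r)/(d² + r² + 2dr cosθ).
d² + r² + 2dr cosθ = |CA|² = 0.00521608 m²;  d cosθ + r = -0.051877 m.
|ω_lever| = |0.0665·12.51·-0.051877| / 0.00521608 = 8.2739 rad/s.

8.27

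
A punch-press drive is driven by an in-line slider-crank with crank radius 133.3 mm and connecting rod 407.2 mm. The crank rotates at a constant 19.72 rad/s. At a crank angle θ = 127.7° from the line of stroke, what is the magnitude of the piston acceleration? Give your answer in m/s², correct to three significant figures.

35.7

ω = 19.72 rad/s
x(θ) = r cosθ + √(L² − r² sin²θ); with ω constant, a = ω²·d²x/dθ².
d²x/dθ² = −r cosθ − r²(cos2θ)/√u − r⁴ sin²2θ/(4u^{3/2}),  u = L² − r² sin²θ = 0.154688 m².
Substituting r = 0.1333 m, L = 0.4072 m, θ = 127.7°: d²x/dθ² = +0.09169 m.
a = ω²·d²x/dθ² = (19.72)²·(+0.09169) = +35.656 m/s²;  |a| = 35.656 m/s².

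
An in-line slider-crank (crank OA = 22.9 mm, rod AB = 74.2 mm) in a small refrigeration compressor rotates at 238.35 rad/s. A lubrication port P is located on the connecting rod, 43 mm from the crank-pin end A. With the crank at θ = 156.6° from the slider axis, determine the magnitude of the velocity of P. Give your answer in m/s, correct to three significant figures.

ω = 238.3 rad/s.  Crank-pin speed |V_A| = rω = 5.4582 m/s, perpendicular to OA.
Rod angle: sinφ = −(r/L) sinθ ⇒ φ = -7.040°; ω_rod = −rω cosθ/√(L²−r²sin²θ) = +68.024 rad/s.
V_P = V_A + ω_rod × AP, with AP = 0.043 m along the rod.
Components: V_Px = −rω sinθ − a·ω_rod·sinφ = -1.8092 m/s;  V_Py = rω cosθ + a·ω_rod·cosφ = -2.1063 m/s.
|V_P| = √(V_Px² + V_Py²) = 2.7767 m/s.

2.78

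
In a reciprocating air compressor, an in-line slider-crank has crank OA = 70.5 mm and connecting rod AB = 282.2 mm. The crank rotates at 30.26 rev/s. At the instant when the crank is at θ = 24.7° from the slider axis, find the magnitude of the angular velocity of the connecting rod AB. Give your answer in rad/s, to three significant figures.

ω = 190.1 rad/s (converted from 30.26 rev/s).
The rod makes angle φ with the slider axis where L sinφ = r sinθ; differentiating, L cosφ·φ̇ = r ω cosθ.
L cosφ = √(L² − r² sin²θ) = 0.28066 m.
|ω_rod| = r ω |cosθ| / √(L² − r² sin²θ) = 0.0705·190.1·0.90851/0.28066 = 43.39 rad/s.

43.4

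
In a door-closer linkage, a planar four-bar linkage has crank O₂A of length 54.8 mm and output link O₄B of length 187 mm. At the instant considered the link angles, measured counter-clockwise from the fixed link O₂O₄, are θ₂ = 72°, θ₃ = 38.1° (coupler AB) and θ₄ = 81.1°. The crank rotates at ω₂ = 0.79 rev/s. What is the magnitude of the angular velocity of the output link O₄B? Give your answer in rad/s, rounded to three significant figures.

1.19

ω₂ = 4.964 rad/s (from 0.79 rev/s).
Differentiating the loop-closure r₂e^{iθ₂}+r₃e^{iθ₃}=r₁+r₄e^{iθ₄} gives r₂ω₂e^{iθ₂}+r₃ω₃e^{iθ₃}=r₄ω₄e^{iθ₄}.
Eliminating the other unknown: ω₄ = r₂ω₂ sin(θ₂−θ₃) / [r₄ sin(θ₄−θ₃)].
Numerator sine = +0.55775; denominator sine = +0.68200.
Result = 0.0548·4.964·(+0.55775) / (0.187·(+0.68200)) = +1.1896 rad/s; magnitude 1.1896 rad/s.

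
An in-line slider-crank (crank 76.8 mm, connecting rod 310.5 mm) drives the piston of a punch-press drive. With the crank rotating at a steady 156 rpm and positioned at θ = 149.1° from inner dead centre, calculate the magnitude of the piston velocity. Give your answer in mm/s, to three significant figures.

ω = 2π·156/60 = 16.34 rad/s
For an in-line slider-crank, x = r cosθ + √(L² − r² sin²θ), so v = −rω sinθ·[1 + r cosθ/√(L² − r² sin²θ)].
With r = 0.0768 m, L = 0.3105 m, θ = 149.1°: √(L² − r² sin²θ) = 0.30798 m.
v = −0.0768·16.34·0.51354·[1 + 0.0768·-0.85806/0.30798] = -0.50644 m/s.
|v| = 0.50644 m/s = 506.44 mm/s.

506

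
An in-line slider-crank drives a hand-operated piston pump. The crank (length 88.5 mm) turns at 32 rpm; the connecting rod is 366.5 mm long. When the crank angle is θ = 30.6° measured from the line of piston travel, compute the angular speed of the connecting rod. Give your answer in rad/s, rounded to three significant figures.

0.702

ω = 3.351 rad/s (converted from 32 rpm).
The rod makes angle φ with the slider axis where L sinφ = r sinθ; differentiating, L cosφ·φ̇ = r ω cosθ.
L cosφ = √(L² − r² sin²θ) = 0.36372 m.
|ω_rod| = r ω |cosθ| / √(L² − r² sin²θ) = 0.0885·3.351·0.86074/0.36372 = 0.70182 rad/s.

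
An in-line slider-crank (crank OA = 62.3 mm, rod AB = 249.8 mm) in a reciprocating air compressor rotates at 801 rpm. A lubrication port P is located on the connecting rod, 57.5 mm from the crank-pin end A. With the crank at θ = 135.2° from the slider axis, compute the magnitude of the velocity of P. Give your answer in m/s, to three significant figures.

4.54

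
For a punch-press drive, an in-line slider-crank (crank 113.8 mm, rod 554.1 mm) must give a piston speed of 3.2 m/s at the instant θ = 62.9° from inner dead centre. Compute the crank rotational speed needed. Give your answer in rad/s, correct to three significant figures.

28.8

For an in-line slider-crank, |v_piston| = rω|sinθ|·[1 + r cosθ/√(L² − r² sin²θ)].
With r = 0.1138 m, L = 0.5541 m, θ = 62.9°: the bracketed kinematic factor |dx/dθ| = 0.11095 m.
ω = v/|dx/dθ| = 3.2/0.11095 = 28.843 rad/s.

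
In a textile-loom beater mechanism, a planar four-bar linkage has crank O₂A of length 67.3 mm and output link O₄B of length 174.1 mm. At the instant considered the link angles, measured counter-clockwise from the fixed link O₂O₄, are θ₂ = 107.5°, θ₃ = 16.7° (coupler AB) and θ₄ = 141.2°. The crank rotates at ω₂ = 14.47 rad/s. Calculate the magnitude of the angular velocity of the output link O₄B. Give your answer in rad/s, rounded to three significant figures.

ω₂ = 14.47 rad/s
Differentiating the loop-closure r₂e^{iθ₂}+r₃e^{iθ₃}=r₁+r₄e^{iθ₄} gives r₂ω₂e^{iθ₂}+r₃ω₃e^{iθ₃}=r₄ω₄e^{iθ₄}.
Eliminating the other unknown: ω₄ = r₂ω₂ sin(θ₂−θ₃) / [r₄ sin(θ₄−θ₃)].
Numerator sine = +0.99990; denominator sine = +0.82413.
Result = 0.0673·14.47·(+0.99990) / (0.1741·(+0.82413)) = +6.7865 rad/s; magnitude 6.7865 rad/s.

6.79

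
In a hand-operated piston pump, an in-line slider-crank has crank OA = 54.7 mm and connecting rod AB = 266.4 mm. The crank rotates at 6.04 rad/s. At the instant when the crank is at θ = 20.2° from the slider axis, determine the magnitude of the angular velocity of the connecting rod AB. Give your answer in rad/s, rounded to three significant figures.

ω = 6.04 rad/s
The rod makes angle φ with the slider axis where L sinφ = r sinθ; differentiating, L cosφ·φ̇ = r ω cosθ.
L cosφ = √(L² − r² sin²θ) = 0.26573 m.
|ω_rod| = r ω |cosθ| / √(L² − r² sin²θ) = 0.0547·6.04·0.93849/0.26573 = 1.1669 rad/s.

1.17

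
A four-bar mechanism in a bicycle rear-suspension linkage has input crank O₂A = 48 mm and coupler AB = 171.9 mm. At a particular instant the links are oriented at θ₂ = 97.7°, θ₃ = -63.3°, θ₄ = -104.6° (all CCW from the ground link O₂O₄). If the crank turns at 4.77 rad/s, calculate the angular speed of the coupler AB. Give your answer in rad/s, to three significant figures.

0.766

ω₂ = 4.77 rad/s
Differentiating the loop-closure r₂e^{iθ₂}+r₃e^{iθ₃}=r₁+r₄e^{iθ₄} gives r₂ω₂e^{iθ₂}+r₃ω₃e^{iθ₃}=r₄ω₄e^{iθ₄}.
Eliminating the other unknown: ω₃ = r₂ω₂ sin(θ₄−θ₂) / [r₃ sin(θ₃−θ₄)].
Numerator sine = +0.37946; denominator sine = +0.66000.
Result = 0.048·4.77·(+0.37946) / (0.1719·(+0.66000)) = +0.76577 rad/s; magnitude 0.76577 rad/s.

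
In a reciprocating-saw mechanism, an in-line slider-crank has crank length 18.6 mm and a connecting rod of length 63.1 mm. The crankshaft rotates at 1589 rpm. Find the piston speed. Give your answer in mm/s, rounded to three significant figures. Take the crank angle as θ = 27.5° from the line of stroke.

1810

ω = 2π·1589/60 = 166.4 rad/s
For an in-line slider-crank, x = r cosθ + √(L² − r² sin²θ), so v = −rω sinθ·[1 + r cosθ/√(L² − r² sin²θ)].
With r = 0.0186 m, L = 0.0631 m, θ = 27.5°: √(L² − r² sin²θ) = 0.062513 m.
v = −0.0186·166.4·0.46175·[1 + 0.0186·0.88701/0.062513] = -1.8063 m/s.
|v| = 1.8063 m/s = 1806.3 mm/s.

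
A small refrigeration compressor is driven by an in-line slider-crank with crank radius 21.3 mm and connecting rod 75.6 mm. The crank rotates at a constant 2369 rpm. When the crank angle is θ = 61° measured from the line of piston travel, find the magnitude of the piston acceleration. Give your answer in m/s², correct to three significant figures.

439

ω = 2π·2369/60 = 248.1 rad/s
x(θ) = r cosθ + √(L² − r² sin²θ); with ω constant, a = ω²·d²x/dθ².
d²x/dθ² = −r cosθ − r²(cos2θ)/√u − r⁴ sin²2θ/(4u^{3/2}),  u = L² − r² sin²θ = 0.00536831 m².
Substituting r = 0.0213 m, L = 0.0756 m, θ = 61°: d²x/dθ² = -0.0071392 m.
a = ω²·d²x/dθ² = (248.1)²·(-0.0071392) = -439.38 m/s²;  |a| = 439.38 m/s².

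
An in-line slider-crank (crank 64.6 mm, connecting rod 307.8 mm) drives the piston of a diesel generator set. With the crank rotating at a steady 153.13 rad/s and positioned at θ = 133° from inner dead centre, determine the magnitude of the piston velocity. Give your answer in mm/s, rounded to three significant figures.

6190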